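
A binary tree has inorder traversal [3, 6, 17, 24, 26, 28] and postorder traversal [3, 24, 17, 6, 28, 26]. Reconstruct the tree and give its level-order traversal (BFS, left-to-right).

Inorder:   [3, 6, 17, 24, 26, 28]
Postorder: [3, 24, 17, 6, 28, 26]
Algorithm: postorder visits root last, so walk postorder right-to-left;
each value is the root of the current inorder slice — split it at that
value, recurse on the right subtree first, then the left.
Recursive splits:
  root=26; inorder splits into left=[3, 6, 17, 24], right=[28]
  root=28; inorder splits into left=[], right=[]
  root=6; inorder splits into left=[3], right=[17, 24]
  root=17; inorder splits into left=[], right=[24]
  root=24; inorder splits into left=[], right=[]
  root=3; inorder splits into left=[], right=[]
Reconstructed level-order: [26, 6, 28, 3, 17, 24]


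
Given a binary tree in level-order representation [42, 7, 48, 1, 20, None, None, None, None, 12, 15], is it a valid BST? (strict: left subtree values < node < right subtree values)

Level-order array: [42, 7, 48, 1, 20, None, None, None, None, 12, 15]
Validate using subtree bounds (lo, hi): at each node, require lo < value < hi,
then recurse left with hi=value and right with lo=value.
Preorder trace (stopping at first violation):
  at node 42 with bounds (-inf, +inf): OK
  at node 7 with bounds (-inf, 42): OK
  at node 1 with bounds (-inf, 7): OK
  at node 20 with bounds (7, 42): OK
  at node 12 with bounds (7, 20): OK
  at node 15 with bounds (20, 42): VIOLATION
Node 15 violates its bound: not (20 < 15 < 42).
Result: Not a valid BST


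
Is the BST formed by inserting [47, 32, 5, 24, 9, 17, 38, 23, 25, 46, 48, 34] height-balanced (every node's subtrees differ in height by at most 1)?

Tree (level-order array): [47, 32, 48, 5, 38, None, None, None, 24, 34, 46, 9, 25, None, None, None, None, None, 17, None, None, None, 23]
Definition: a tree is height-balanced if, at every node, |h(left) - h(right)| <= 1 (empty subtree has height -1).
Bottom-up per-node check:
  node 23: h_left=-1, h_right=-1, diff=0 [OK], height=0
  node 17: h_left=-1, h_right=0, diff=1 [OK], height=1
  node 9: h_left=-1, h_right=1, diff=2 [FAIL (|-1-1|=2 > 1)], height=2
  node 25: h_left=-1, h_right=-1, diff=0 [OK], height=0
  node 24: h_left=2, h_right=0, diff=2 [FAIL (|2-0|=2 > 1)], height=3
  node 5: h_left=-1, h_right=3, diff=4 [FAIL (|-1-3|=4 > 1)], height=4
  node 34: h_left=-1, h_right=-1, diff=0 [OK], height=0
  node 46: h_left=-1, h_right=-1, diff=0 [OK], height=0
  node 38: h_left=0, h_right=0, diff=0 [OK], height=1
  node 32: h_left=4, h_right=1, diff=3 [FAIL (|4-1|=3 > 1)], height=5
  node 48: h_left=-1, h_right=-1, diff=0 [OK], height=0
  node 47: h_left=5, h_right=0, diff=5 [FAIL (|5-0|=5 > 1)], height=6
Node 9 violates the condition: |-1 - 1| = 2 > 1.
Result: Not balanced


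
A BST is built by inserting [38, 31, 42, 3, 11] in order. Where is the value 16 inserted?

Starting tree (level order): [38, 31, 42, 3, None, None, None, None, 11]
Insertion path: 38 -> 31 -> 3 -> 11
Result: insert 16 as right child of 11
Final tree (level order): [38, 31, 42, 3, None, None, None, None, 11, None, 16]


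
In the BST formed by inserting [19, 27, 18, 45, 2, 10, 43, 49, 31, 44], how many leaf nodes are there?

Tree built from: [19, 27, 18, 45, 2, 10, 43, 49, 31, 44]
Tree (level-order array): [19, 18, 27, 2, None, None, 45, None, 10, 43, 49, None, None, 31, 44]
Rule: A leaf has 0 children.
Per-node child counts:
  node 19: 2 child(ren)
  node 18: 1 child(ren)
  node 2: 1 child(ren)
  node 10: 0 child(ren)
  node 27: 1 child(ren)
  node 45: 2 child(ren)
  node 43: 2 child(ren)
  node 31: 0 child(ren)
  node 44: 0 child(ren)
  node 49: 0 child(ren)
Matching nodes: [10, 31, 44, 49]
Count of leaf nodes: 4


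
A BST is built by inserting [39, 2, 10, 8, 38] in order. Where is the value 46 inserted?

Starting tree (level order): [39, 2, None, None, 10, 8, 38]
Insertion path: 39
Result: insert 46 as right child of 39
Final tree (level order): [39, 2, 46, None, 10, None, None, 8, 38]


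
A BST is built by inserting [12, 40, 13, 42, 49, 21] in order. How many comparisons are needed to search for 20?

Search path for 20: 12 -> 40 -> 13 -> 21
Found: False
Comparisons: 4


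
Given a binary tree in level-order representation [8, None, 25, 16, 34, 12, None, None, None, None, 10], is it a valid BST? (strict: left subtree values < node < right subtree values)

Level-order array: [8, None, 25, 16, 34, 12, None, None, None, None, 10]
Validate using subtree bounds (lo, hi): at each node, require lo < value < hi,
then recurse left with hi=value and right with lo=value.
Preorder trace (stopping at first violation):
  at node 8 with bounds (-inf, +inf): OK
  at node 25 with bounds (8, +inf): OK
  at node 16 with bounds (8, 25): OK
  at node 12 with bounds (8, 16): OK
  at node 10 with bounds (12, 16): VIOLATION
Node 10 violates its bound: not (12 < 10 < 16).
Result: Not a valid BST


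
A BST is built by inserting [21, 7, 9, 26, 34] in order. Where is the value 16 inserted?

Starting tree (level order): [21, 7, 26, None, 9, None, 34]
Insertion path: 21 -> 7 -> 9
Result: insert 16 as right child of 9
Final tree (level order): [21, 7, 26, None, 9, None, 34, None, 16]


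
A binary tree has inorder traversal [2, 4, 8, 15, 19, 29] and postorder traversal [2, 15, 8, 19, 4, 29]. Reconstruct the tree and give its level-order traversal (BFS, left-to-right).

Inorder:   [2, 4, 8, 15, 19, 29]
Postorder: [2, 15, 8, 19, 4, 29]
Algorithm: postorder visits root last, so walk postorder right-to-left;
each value is the root of the current inorder slice — split it at that
value, recurse on the right subtree first, then the left.
Recursive splits:
  root=29; inorder splits into left=[2, 4, 8, 15, 19], right=[]
  root=4; inorder splits into left=[2], right=[8, 15, 19]
  root=19; inorder splits into left=[8, 15], right=[]
  root=8; inorder splits into left=[], right=[15]
  root=15; inorder splits into left=[], right=[]
  root=2; inorder splits into left=[], right=[]
Reconstructed level-order: [29, 4, 2, 19, 8, 15]


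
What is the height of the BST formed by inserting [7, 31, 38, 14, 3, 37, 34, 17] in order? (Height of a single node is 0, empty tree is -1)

Insertion order: [7, 31, 38, 14, 3, 37, 34, 17]
Tree (level-order array): [7, 3, 31, None, None, 14, 38, None, 17, 37, None, None, None, 34]
Compute height bottom-up (empty subtree = -1):
  height(3) = 1 + max(-1, -1) = 0
  height(17) = 1 + max(-1, -1) = 0
  height(14) = 1 + max(-1, 0) = 1
  height(34) = 1 + max(-1, -1) = 0
  height(37) = 1 + max(0, -1) = 1
  height(38) = 1 + max(1, -1) = 2
  height(31) = 1 + max(1, 2) = 3
  height(7) = 1 + max(0, 3) = 4
Height = 4


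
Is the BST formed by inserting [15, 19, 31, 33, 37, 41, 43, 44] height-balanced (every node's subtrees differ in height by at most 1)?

Tree (level-order array): [15, None, 19, None, 31, None, 33, None, 37, None, 41, None, 43, None, 44]
Definition: a tree is height-balanced if, at every node, |h(left) - h(right)| <= 1 (empty subtree has height -1).
Bottom-up per-node check:
  node 44: h_left=-1, h_right=-1, diff=0 [OK], height=0
  node 43: h_left=-1, h_right=0, diff=1 [OK], height=1
  node 41: h_left=-1, h_right=1, diff=2 [FAIL (|-1-1|=2 > 1)], height=2
  node 37: h_left=-1, h_right=2, diff=3 [FAIL (|-1-2|=3 > 1)], height=3
  node 33: h_left=-1, h_right=3, diff=4 [FAIL (|-1-3|=4 > 1)], height=4
  node 31: h_left=-1, h_right=4, diff=5 [FAIL (|-1-4|=5 > 1)], height=5
  node 19: h_left=-1, h_right=5, diff=6 [FAIL (|-1-5|=6 > 1)], height=6
  node 15: h_left=-1, h_right=6, diff=7 [FAIL (|-1-6|=7 > 1)], height=7
Node 41 violates the condition: |-1 - 1| = 2 > 1.
Result: Not balanced


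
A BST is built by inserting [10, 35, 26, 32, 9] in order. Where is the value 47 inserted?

Starting tree (level order): [10, 9, 35, None, None, 26, None, None, 32]
Insertion path: 10 -> 35
Result: insert 47 as right child of 35
Final tree (level order): [10, 9, 35, None, None, 26, 47, None, 32]


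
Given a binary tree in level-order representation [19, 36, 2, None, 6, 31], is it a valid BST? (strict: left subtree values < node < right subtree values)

Level-order array: [19, 36, 2, None, 6, 31]
Validate using subtree bounds (lo, hi): at each node, require lo < value < hi,
then recurse left with hi=value and right with lo=value.
Preorder trace (stopping at first violation):
  at node 19 with bounds (-inf, +inf): OK
  at node 36 with bounds (-inf, 19): VIOLATION
Node 36 violates its bound: not (-inf < 36 < 19).
Result: Not a valid BST


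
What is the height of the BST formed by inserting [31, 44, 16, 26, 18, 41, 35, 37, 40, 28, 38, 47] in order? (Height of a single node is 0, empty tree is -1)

Insertion order: [31, 44, 16, 26, 18, 41, 35, 37, 40, 28, 38, 47]
Tree (level-order array): [31, 16, 44, None, 26, 41, 47, 18, 28, 35, None, None, None, None, None, None, None, None, 37, None, 40, 38]
Compute height bottom-up (empty subtree = -1):
  height(18) = 1 + max(-1, -1) = 0
  height(28) = 1 + max(-1, -1) = 0
  height(26) = 1 + max(0, 0) = 1
  height(16) = 1 + max(-1, 1) = 2
  height(38) = 1 + max(-1, -1) = 0
  height(40) = 1 + max(0, -1) = 1
  height(37) = 1 + max(-1, 1) = 2
  height(35) = 1 + max(-1, 2) = 3
  height(41) = 1 + max(3, -1) = 4
  height(47) = 1 + max(-1, -1) = 0
  height(44) = 1 + max(4, 0) = 5
  height(31) = 1 + max(2, 5) = 6
Height = 6


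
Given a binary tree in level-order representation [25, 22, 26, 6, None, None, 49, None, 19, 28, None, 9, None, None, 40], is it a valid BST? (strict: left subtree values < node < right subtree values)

Level-order array: [25, 22, 26, 6, None, None, 49, None, 19, 28, None, 9, None, None, 40]
Validate using subtree bounds (lo, hi): at each node, require lo < value < hi,
then recurse left with hi=value and right with lo=value.
Preorder trace (stopping at first violation):
  at node 25 with bounds (-inf, +inf): OK
  at node 22 with bounds (-inf, 25): OK
  at node 6 with bounds (-inf, 22): OK
  at node 19 with bounds (6, 22): OK
  at node 9 with bounds (6, 19): OK
  at node 26 with bounds (25, +inf): OK
  at node 49 with bounds (26, +inf): OK
  at node 28 with bounds (26, 49): OK
  at node 40 with bounds (28, 49): OK
No violation found at any node.
Result: Valid BST


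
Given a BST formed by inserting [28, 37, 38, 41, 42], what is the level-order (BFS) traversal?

Tree insertion order: [28, 37, 38, 41, 42]
Tree (level-order array): [28, None, 37, None, 38, None, 41, None, 42]
BFS from the root, enqueuing left then right child of each popped node:
  queue [28] -> pop 28, enqueue [37], visited so far: [28]
  queue [37] -> pop 37, enqueue [38], visited so far: [28, 37]
  queue [38] -> pop 38, enqueue [41], visited so far: [28, 37, 38]
  queue [41] -> pop 41, enqueue [42], visited so far: [28, 37, 38, 41]
  queue [42] -> pop 42, enqueue [none], visited so far: [28, 37, 38, 41, 42]
Result: [28, 37, 38, 41, 42]


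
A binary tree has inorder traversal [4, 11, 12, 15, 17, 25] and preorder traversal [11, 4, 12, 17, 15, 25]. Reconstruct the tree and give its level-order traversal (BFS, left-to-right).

Inorder:  [4, 11, 12, 15, 17, 25]
Preorder: [11, 4, 12, 17, 15, 25]
Algorithm: preorder visits root first, so consume preorder in order;
for each root, split the current inorder slice at that value into
left-subtree inorder and right-subtree inorder, then recurse.
Recursive splits:
  root=11; inorder splits into left=[4], right=[12, 15, 17, 25]
  root=4; inorder splits into left=[], right=[]
  root=12; inorder splits into left=[], right=[15, 17, 25]
  root=17; inorder splits into left=[15], right=[25]
  root=15; inorder splits into left=[], right=[]
  root=25; inorder splits into left=[], right=[]
Reconstructed level-order: [11, 4, 12, 17, 15, 25]


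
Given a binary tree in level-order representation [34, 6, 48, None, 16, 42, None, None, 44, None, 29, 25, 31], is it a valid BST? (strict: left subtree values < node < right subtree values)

Level-order array: [34, 6, 48, None, 16, 42, None, None, 44, None, 29, 25, 31]
Validate using subtree bounds (lo, hi): at each node, require lo < value < hi,
then recurse left with hi=value and right with lo=value.
Preorder trace (stopping at first violation):
  at node 34 with bounds (-inf, +inf): OK
  at node 6 with bounds (-inf, 34): OK
  at node 16 with bounds (6, 34): OK
  at node 44 with bounds (16, 34): VIOLATION
Node 44 violates its bound: not (16 < 44 < 34).
Result: Not a valid BST


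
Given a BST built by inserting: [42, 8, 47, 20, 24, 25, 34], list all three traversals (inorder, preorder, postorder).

Tree insertion order: [42, 8, 47, 20, 24, 25, 34]
Tree (level-order array): [42, 8, 47, None, 20, None, None, None, 24, None, 25, None, 34]
Inorder (L, root, R): [8, 20, 24, 25, 34, 42, 47]
Preorder (root, L, R): [42, 8, 20, 24, 25, 34, 47]
Postorder (L, R, root): [34, 25, 24, 20, 8, 47, 42]


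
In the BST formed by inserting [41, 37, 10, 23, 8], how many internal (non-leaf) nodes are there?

Tree built from: [41, 37, 10, 23, 8]
Tree (level-order array): [41, 37, None, 10, None, 8, 23]
Rule: An internal node has at least one child.
Per-node child counts:
  node 41: 1 child(ren)
  node 37: 1 child(ren)
  node 10: 2 child(ren)
  node 8: 0 child(ren)
  node 23: 0 child(ren)
Matching nodes: [41, 37, 10]
Count of internal (non-leaf) nodes: 3


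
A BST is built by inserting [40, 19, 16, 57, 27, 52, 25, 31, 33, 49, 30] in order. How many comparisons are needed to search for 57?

Search path for 57: 40 -> 57
Found: True
Comparisons: 2


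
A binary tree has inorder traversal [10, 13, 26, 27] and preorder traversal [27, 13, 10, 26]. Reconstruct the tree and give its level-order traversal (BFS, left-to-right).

Inorder:  [10, 13, 26, 27]
Preorder: [27, 13, 10, 26]
Algorithm: preorder visits root first, so consume preorder in order;
for each root, split the current inorder slice at that value into
left-subtree inorder and right-subtree inorder, then recurse.
Recursive splits:
  root=27; inorder splits into left=[10, 13, 26], right=[]
  root=13; inorder splits into left=[10], right=[26]
  root=10; inorder splits into left=[], right=[]
  root=26; inorder splits into left=[], right=[]
Reconstructed level-order: [27, 13, 10, 26]


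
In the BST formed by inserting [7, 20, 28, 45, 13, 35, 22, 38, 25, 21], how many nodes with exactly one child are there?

Tree built from: [7, 20, 28, 45, 13, 35, 22, 38, 25, 21]
Tree (level-order array): [7, None, 20, 13, 28, None, None, 22, 45, 21, 25, 35, None, None, None, None, None, None, 38]
Rule: These are nodes with exactly 1 non-null child.
Per-node child counts:
  node 7: 1 child(ren)
  node 20: 2 child(ren)
  node 13: 0 child(ren)
  node 28: 2 child(ren)
  node 22: 2 child(ren)
  node 21: 0 child(ren)
  node 25: 0 child(ren)
  node 45: 1 child(ren)
  node 35: 1 child(ren)
  node 38: 0 child(ren)
Matching nodes: [7, 45, 35]
Count of nodes with exactly one child: 3


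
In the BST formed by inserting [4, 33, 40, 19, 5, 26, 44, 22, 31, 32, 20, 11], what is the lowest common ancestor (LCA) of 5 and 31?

Tree insertion order: [4, 33, 40, 19, 5, 26, 44, 22, 31, 32, 20, 11]
Tree (level-order array): [4, None, 33, 19, 40, 5, 26, None, 44, None, 11, 22, 31, None, None, None, None, 20, None, None, 32]
In a BST, the LCA of p=5, q=31 is the first node v on the
root-to-leaf path with p <= v <= q (go left if both < v, right if both > v).
Walk from root:
  at 4: both 5 and 31 > 4, go right
  at 33: both 5 and 31 < 33, go left
  at 19: 5 <= 19 <= 31, this is the LCA
LCA = 19


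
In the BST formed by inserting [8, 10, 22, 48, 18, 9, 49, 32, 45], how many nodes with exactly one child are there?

Tree built from: [8, 10, 22, 48, 18, 9, 49, 32, 45]
Tree (level-order array): [8, None, 10, 9, 22, None, None, 18, 48, None, None, 32, 49, None, 45]
Rule: These are nodes with exactly 1 non-null child.
Per-node child counts:
  node 8: 1 child(ren)
  node 10: 2 child(ren)
  node 9: 0 child(ren)
  node 22: 2 child(ren)
  node 18: 0 child(ren)
  node 48: 2 child(ren)
  node 32: 1 child(ren)
  node 45: 0 child(ren)
  node 49: 0 child(ren)
Matching nodes: [8, 32]
Count of nodes with exactly one child: 2


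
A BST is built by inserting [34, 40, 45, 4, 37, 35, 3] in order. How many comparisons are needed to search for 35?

Search path for 35: 34 -> 40 -> 37 -> 35
Found: True
Comparisons: 4


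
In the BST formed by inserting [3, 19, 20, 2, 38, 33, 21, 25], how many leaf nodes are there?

Tree built from: [3, 19, 20, 2, 38, 33, 21, 25]
Tree (level-order array): [3, 2, 19, None, None, None, 20, None, 38, 33, None, 21, None, None, 25]
Rule: A leaf has 0 children.
Per-node child counts:
  node 3: 2 child(ren)
  node 2: 0 child(ren)
  node 19: 1 child(ren)
  node 20: 1 child(ren)
  node 38: 1 child(ren)
  node 33: 1 child(ren)
  node 21: 1 child(ren)
  node 25: 0 child(ren)
Matching nodes: [2, 25]
Count of leaf nodes: 2


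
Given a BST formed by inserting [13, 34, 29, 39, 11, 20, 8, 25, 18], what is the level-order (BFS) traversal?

Tree insertion order: [13, 34, 29, 39, 11, 20, 8, 25, 18]
Tree (level-order array): [13, 11, 34, 8, None, 29, 39, None, None, 20, None, None, None, 18, 25]
BFS from the root, enqueuing left then right child of each popped node:
  queue [13] -> pop 13, enqueue [11, 34], visited so far: [13]
  queue [11, 34] -> pop 11, enqueue [8], visited so far: [13, 11]
  queue [34, 8] -> pop 34, enqueue [29, 39], visited so far: [13, 11, 34]
  queue [8, 29, 39] -> pop 8, enqueue [none], visited so far: [13, 11, 34, 8]
  queue [29, 39] -> pop 29, enqueue [20], visited so far: [13, 11, 34, 8, 29]
  queue [39, 20] -> pop 39, enqueue [none], visited so far: [13, 11, 34, 8, 29, 39]
  queue [20] -> pop 20, enqueue [18, 25], visited so far: [13, 11, 34, 8, 29, 39, 20]
  queue [18, 25] -> pop 18, enqueue [none], visited so far: [13, 11, 34, 8, 29, 39, 20, 18]
  queue [25] -> pop 25, enqueue [none], visited so far: [13, 11, 34, 8, 29, 39, 20, 18, 25]
Result: [13, 11, 34, 8, 29, 39, 20, 18, 25]


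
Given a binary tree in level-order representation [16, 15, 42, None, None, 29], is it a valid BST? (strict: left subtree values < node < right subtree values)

Level-order array: [16, 15, 42, None, None, 29]
Validate using subtree bounds (lo, hi): at each node, require lo < value < hi,
then recurse left with hi=value and right with lo=value.
Preorder trace (stopping at first violation):
  at node 16 with bounds (-inf, +inf): OK
  at node 15 with bounds (-inf, 16): OK
  at node 42 with bounds (16, +inf): OK
  at node 29 with bounds (16, 42): OK
No violation found at any node.
Result: Valid BST


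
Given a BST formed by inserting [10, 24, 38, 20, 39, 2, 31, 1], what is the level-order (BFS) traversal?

Tree insertion order: [10, 24, 38, 20, 39, 2, 31, 1]
Tree (level-order array): [10, 2, 24, 1, None, 20, 38, None, None, None, None, 31, 39]
BFS from the root, enqueuing left then right child of each popped node:
  queue [10] -> pop 10, enqueue [2, 24], visited so far: [10]
  queue [2, 24] -> pop 2, enqueue [1], visited so far: [10, 2]
  queue [24, 1] -> pop 24, enqueue [20, 38], visited so far: [10, 2, 24]
  queue [1, 20, 38] -> pop 1, enqueue [none], visited so far: [10, 2, 24, 1]
  queue [20, 38] -> pop 20, enqueue [none], visited so far: [10, 2, 24, 1, 20]
  queue [38] -> pop 38, enqueue [31, 39], visited so far: [10, 2, 24, 1, 20, 38]
  queue [31, 39] -> pop 31, enqueue [none], visited so far: [10, 2, 24, 1, 20, 38, 31]
  queue [39] -> pop 39, enqueue [none], visited so far: [10, 2, 24, 1, 20, 38, 31, 39]
Result: [10, 2, 24, 1, 20, 38, 31, 39]


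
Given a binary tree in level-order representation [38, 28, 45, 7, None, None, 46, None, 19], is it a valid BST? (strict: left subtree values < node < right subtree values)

Level-order array: [38, 28, 45, 7, None, None, 46, None, 19]
Validate using subtree bounds (lo, hi): at each node, require lo < value < hi,
then recurse left with hi=value and right with lo=value.
Preorder trace (stopping at first violation):
  at node 38 with bounds (-inf, +inf): OK
  at node 28 with bounds (-inf, 38): OK
  at node 7 with bounds (-inf, 28): OK
  at node 19 with bounds (7, 28): OK
  at node 45 with bounds (38, +inf): OK
  at node 46 with bounds (45, +inf): OK
No violation found at any node.
Result: Valid BST


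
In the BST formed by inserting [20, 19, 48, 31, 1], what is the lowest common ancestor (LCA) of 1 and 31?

Tree insertion order: [20, 19, 48, 31, 1]
Tree (level-order array): [20, 19, 48, 1, None, 31]
In a BST, the LCA of p=1, q=31 is the first node v on the
root-to-leaf path with p <= v <= q (go left if both < v, right if both > v).
Walk from root:
  at 20: 1 <= 20 <= 31, this is the LCA
LCA = 20


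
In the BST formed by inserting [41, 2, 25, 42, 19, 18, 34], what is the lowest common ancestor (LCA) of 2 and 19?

Tree insertion order: [41, 2, 25, 42, 19, 18, 34]
Tree (level-order array): [41, 2, 42, None, 25, None, None, 19, 34, 18]
In a BST, the LCA of p=2, q=19 is the first node v on the
root-to-leaf path with p <= v <= q (go left if both < v, right if both > v).
Walk from root:
  at 41: both 2 and 19 < 41, go left
  at 2: 2 <= 2 <= 19, this is the LCA
LCA = 2


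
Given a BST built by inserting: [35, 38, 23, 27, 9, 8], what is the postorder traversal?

Tree insertion order: [35, 38, 23, 27, 9, 8]
Tree (level-order array): [35, 23, 38, 9, 27, None, None, 8]
Postorder traversal: [8, 9, 27, 23, 38, 35]


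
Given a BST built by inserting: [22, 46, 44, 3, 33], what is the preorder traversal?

Tree insertion order: [22, 46, 44, 3, 33]
Tree (level-order array): [22, 3, 46, None, None, 44, None, 33]
Preorder traversal: [22, 3, 46, 44, 33]


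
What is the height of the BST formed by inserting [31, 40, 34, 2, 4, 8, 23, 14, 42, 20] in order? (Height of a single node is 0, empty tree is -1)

Insertion order: [31, 40, 34, 2, 4, 8, 23, 14, 42, 20]
Tree (level-order array): [31, 2, 40, None, 4, 34, 42, None, 8, None, None, None, None, None, 23, 14, None, None, 20]
Compute height bottom-up (empty subtree = -1):
  height(20) = 1 + max(-1, -1) = 0
  height(14) = 1 + max(-1, 0) = 1
  height(23) = 1 + max(1, -1) = 2
  height(8) = 1 + max(-1, 2) = 3
  height(4) = 1 + max(-1, 3) = 4
  height(2) = 1 + max(-1, 4) = 5
  height(34) = 1 + max(-1, -1) = 0
  height(42) = 1 + max(-1, -1) = 0
  height(40) = 1 + max(0, 0) = 1
  height(31) = 1 + max(5, 1) = 6
Height = 6


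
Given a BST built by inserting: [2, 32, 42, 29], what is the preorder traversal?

Tree insertion order: [2, 32, 42, 29]
Tree (level-order array): [2, None, 32, 29, 42]
Preorder traversal: [2, 32, 29, 42]


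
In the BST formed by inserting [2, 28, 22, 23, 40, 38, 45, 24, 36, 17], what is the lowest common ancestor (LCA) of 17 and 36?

Tree insertion order: [2, 28, 22, 23, 40, 38, 45, 24, 36, 17]
Tree (level-order array): [2, None, 28, 22, 40, 17, 23, 38, 45, None, None, None, 24, 36]
In a BST, the LCA of p=17, q=36 is the first node v on the
root-to-leaf path with p <= v <= q (go left if both < v, right if both > v).
Walk from root:
  at 2: both 17 and 36 > 2, go right
  at 28: 17 <= 28 <= 36, this is the LCA
LCA = 28


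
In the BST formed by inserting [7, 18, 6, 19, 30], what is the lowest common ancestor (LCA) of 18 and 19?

Tree insertion order: [7, 18, 6, 19, 30]
Tree (level-order array): [7, 6, 18, None, None, None, 19, None, 30]
In a BST, the LCA of p=18, q=19 is the first node v on the
root-to-leaf path with p <= v <= q (go left if both < v, right if both > v).
Walk from root:
  at 7: both 18 and 19 > 7, go right
  at 18: 18 <= 18 <= 19, this is the LCA
LCA = 18


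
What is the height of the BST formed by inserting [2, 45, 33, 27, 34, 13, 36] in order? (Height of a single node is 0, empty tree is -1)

Insertion order: [2, 45, 33, 27, 34, 13, 36]
Tree (level-order array): [2, None, 45, 33, None, 27, 34, 13, None, None, 36]
Compute height bottom-up (empty subtree = -1):
  height(13) = 1 + max(-1, -1) = 0
  height(27) = 1 + max(0, -1) = 1
  height(36) = 1 + max(-1, -1) = 0
  height(34) = 1 + max(-1, 0) = 1
  height(33) = 1 + max(1, 1) = 2
  height(45) = 1 + max(2, -1) = 3
  height(2) = 1 + max(-1, 3) = 4
Height = 4


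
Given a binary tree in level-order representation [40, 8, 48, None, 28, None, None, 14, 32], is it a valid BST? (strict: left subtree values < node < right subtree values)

Level-order array: [40, 8, 48, None, 28, None, None, 14, 32]
Validate using subtree bounds (lo, hi): at each node, require lo < value < hi,
then recurse left with hi=value and right with lo=value.
Preorder trace (stopping at first violation):
  at node 40 with bounds (-inf, +inf): OK
  at node 8 with bounds (-inf, 40): OK
  at node 28 with bounds (8, 40): OK
  at node 14 with bounds (8, 28): OK
  at node 32 with bounds (28, 40): OK
  at node 48 with bounds (40, +inf): OK
No violation found at any node.
Result: Valid BST


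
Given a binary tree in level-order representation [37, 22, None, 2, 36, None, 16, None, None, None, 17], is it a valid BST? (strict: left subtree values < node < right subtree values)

Level-order array: [37, 22, None, 2, 36, None, 16, None, None, None, 17]
Validate using subtree bounds (lo, hi): at each node, require lo < value < hi,
then recurse left with hi=value and right with lo=value.
Preorder trace (stopping at first violation):
  at node 37 with bounds (-inf, +inf): OK
  at node 22 with bounds (-inf, 37): OK
  at node 2 with bounds (-inf, 22): OK
  at node 16 with bounds (2, 22): OK
  at node 17 with bounds (16, 22): OK
  at node 36 with bounds (22, 37): OK
No violation found at any node.
Result: Valid BST


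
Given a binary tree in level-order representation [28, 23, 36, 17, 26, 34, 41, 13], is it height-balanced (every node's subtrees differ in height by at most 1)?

Tree (level-order array): [28, 23, 36, 17, 26, 34, 41, 13]
Definition: a tree is height-balanced if, at every node, |h(left) - h(right)| <= 1 (empty subtree has height -1).
Bottom-up per-node check:
  node 13: h_left=-1, h_right=-1, diff=0 [OK], height=0
  node 17: h_left=0, h_right=-1, diff=1 [OK], height=1
  node 26: h_left=-1, h_right=-1, diff=0 [OK], height=0
  node 23: h_left=1, h_right=0, diff=1 [OK], height=2
  node 34: h_left=-1, h_right=-1, diff=0 [OK], height=0
  node 41: h_left=-1, h_right=-1, diff=0 [OK], height=0
  node 36: h_left=0, h_right=0, diff=0 [OK], height=1
  node 28: h_left=2, h_right=1, diff=1 [OK], height=3
All nodes satisfy the balance condition.
Result: Balanced


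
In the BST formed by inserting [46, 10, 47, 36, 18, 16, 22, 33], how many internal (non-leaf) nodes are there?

Tree built from: [46, 10, 47, 36, 18, 16, 22, 33]
Tree (level-order array): [46, 10, 47, None, 36, None, None, 18, None, 16, 22, None, None, None, 33]
Rule: An internal node has at least one child.
Per-node child counts:
  node 46: 2 child(ren)
  node 10: 1 child(ren)
  node 36: 1 child(ren)
  node 18: 2 child(ren)
  node 16: 0 child(ren)
  node 22: 1 child(ren)
  node 33: 0 child(ren)
  node 47: 0 child(ren)
Matching nodes: [46, 10, 36, 18, 22]
Count of internal (non-leaf) nodes: 5


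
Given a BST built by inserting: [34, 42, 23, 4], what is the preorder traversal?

Tree insertion order: [34, 42, 23, 4]
Tree (level-order array): [34, 23, 42, 4]
Preorder traversal: [34, 23, 4, 42]


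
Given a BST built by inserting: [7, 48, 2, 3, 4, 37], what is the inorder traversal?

Tree insertion order: [7, 48, 2, 3, 4, 37]
Tree (level-order array): [7, 2, 48, None, 3, 37, None, None, 4]
Inorder traversal: [2, 3, 4, 7, 37, 48]


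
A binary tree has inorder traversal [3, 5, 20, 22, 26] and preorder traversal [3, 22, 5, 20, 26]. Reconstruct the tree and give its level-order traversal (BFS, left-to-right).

Inorder:  [3, 5, 20, 22, 26]
Preorder: [3, 22, 5, 20, 26]
Algorithm: preorder visits root first, so consume preorder in order;
for each root, split the current inorder slice at that value into
left-subtree inorder and right-subtree inorder, then recurse.
Recursive splits:
  root=3; inorder splits into left=[], right=[5, 20, 22, 26]
  root=22; inorder splits into left=[5, 20], right=[26]
  root=5; inorder splits into left=[], right=[20]
  root=20; inorder splits into left=[], right=[]
  root=26; inorder splits into left=[], right=[]
Reconstructed level-order: [3, 22, 5, 26, 20]


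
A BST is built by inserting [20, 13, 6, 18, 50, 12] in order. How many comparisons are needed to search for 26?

Search path for 26: 20 -> 50
Found: False
Comparisons: 2


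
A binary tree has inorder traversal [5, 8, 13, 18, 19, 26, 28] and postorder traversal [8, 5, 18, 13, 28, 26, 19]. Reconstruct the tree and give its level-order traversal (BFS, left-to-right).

Inorder:   [5, 8, 13, 18, 19, 26, 28]
Postorder: [8, 5, 18, 13, 28, 26, 19]
Algorithm: postorder visits root last, so walk postorder right-to-left;
each value is the root of the current inorder slice — split it at that
value, recurse on the right subtree first, then the left.
Recursive splits:
  root=19; inorder splits into left=[5, 8, 13, 18], right=[26, 28]
  root=26; inorder splits into left=[], right=[28]
  root=28; inorder splits into left=[], right=[]
  root=13; inorder splits into left=[5, 8], right=[18]
  root=18; inorder splits into left=[], right=[]
  root=5; inorder splits into left=[], right=[8]
  root=8; inorder splits into left=[], right=[]
Reconstructed level-order: [19, 13, 26, 5, 18, 28, 8]


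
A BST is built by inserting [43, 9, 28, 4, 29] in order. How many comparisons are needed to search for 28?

Search path for 28: 43 -> 9 -> 28
Found: True
Comparisons: 3


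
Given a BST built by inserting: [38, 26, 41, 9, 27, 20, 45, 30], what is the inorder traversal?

Tree insertion order: [38, 26, 41, 9, 27, 20, 45, 30]
Tree (level-order array): [38, 26, 41, 9, 27, None, 45, None, 20, None, 30]
Inorder traversal: [9, 20, 26, 27, 30, 38, 41, 45]


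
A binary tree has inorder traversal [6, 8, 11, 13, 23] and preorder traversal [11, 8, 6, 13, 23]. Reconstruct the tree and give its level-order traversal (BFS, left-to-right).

Inorder:  [6, 8, 11, 13, 23]
Preorder: [11, 8, 6, 13, 23]
Algorithm: preorder visits root first, so consume preorder in order;
for each root, split the current inorder slice at that value into
left-subtree inorder and right-subtree inorder, then recurse.
Recursive splits:
  root=11; inorder splits into left=[6, 8], right=[13, 23]
  root=8; inorder splits into left=[6], right=[]
  root=6; inorder splits into left=[], right=[]
  root=13; inorder splits into left=[], right=[23]
  root=23; inorder splits into left=[], right=[]
Reconstructed level-order: [11, 8, 13, 6, 23]


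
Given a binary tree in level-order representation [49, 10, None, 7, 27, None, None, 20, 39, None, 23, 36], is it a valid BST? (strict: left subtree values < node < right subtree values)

Level-order array: [49, 10, None, 7, 27, None, None, 20, 39, None, 23, 36]
Validate using subtree bounds (lo, hi): at each node, require lo < value < hi,
then recurse left with hi=value and right with lo=value.
Preorder trace (stopping at first violation):
  at node 49 with bounds (-inf, +inf): OK
  at node 10 with bounds (-inf, 49): OK
  at node 7 with bounds (-inf, 10): OK
  at node 27 with bounds (10, 49): OK
  at node 20 with bounds (10, 27): OK
  at node 23 with bounds (20, 27): OK
  at node 39 with bounds (27, 49): OK
  at node 36 with bounds (27, 39): OK
No violation found at any node.
Result: Valid BST


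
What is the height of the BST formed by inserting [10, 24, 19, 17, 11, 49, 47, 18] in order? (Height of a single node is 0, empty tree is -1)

Insertion order: [10, 24, 19, 17, 11, 49, 47, 18]
Tree (level-order array): [10, None, 24, 19, 49, 17, None, 47, None, 11, 18]
Compute height bottom-up (empty subtree = -1):
  height(11) = 1 + max(-1, -1) = 0
  height(18) = 1 + max(-1, -1) = 0
  height(17) = 1 + max(0, 0) = 1
  height(19) = 1 + max(1, -1) = 2
  height(47) = 1 + max(-1, -1) = 0
  height(49) = 1 + max(0, -1) = 1
  height(24) = 1 + max(2, 1) = 3
  height(10) = 1 + max(-1, 3) = 4
Height = 4


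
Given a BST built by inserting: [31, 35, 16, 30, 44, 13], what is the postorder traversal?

Tree insertion order: [31, 35, 16, 30, 44, 13]
Tree (level-order array): [31, 16, 35, 13, 30, None, 44]
Postorder traversal: [13, 30, 16, 44, 35, 31]


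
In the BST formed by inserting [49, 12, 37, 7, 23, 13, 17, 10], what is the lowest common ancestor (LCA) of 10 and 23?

Tree insertion order: [49, 12, 37, 7, 23, 13, 17, 10]
Tree (level-order array): [49, 12, None, 7, 37, None, 10, 23, None, None, None, 13, None, None, 17]
In a BST, the LCA of p=10, q=23 is the first node v on the
root-to-leaf path with p <= v <= q (go left if both < v, right if both > v).
Walk from root:
  at 49: both 10 and 23 < 49, go left
  at 12: 10 <= 12 <= 23, this is the LCA
LCA = 12


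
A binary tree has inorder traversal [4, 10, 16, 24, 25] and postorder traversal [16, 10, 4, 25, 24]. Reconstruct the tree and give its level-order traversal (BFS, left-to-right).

Inorder:   [4, 10, 16, 24, 25]
Postorder: [16, 10, 4, 25, 24]
Algorithm: postorder visits root last, so walk postorder right-to-left;
each value is the root of the current inorder slice — split it at that
value, recurse on the right subtree first, then the left.
Recursive splits:
  root=24; inorder splits into left=[4, 10, 16], right=[25]
  root=25; inorder splits into left=[], right=[]
  root=4; inorder splits into left=[], right=[10, 16]
  root=10; inorder splits into left=[], right=[16]
  root=16; inorder splits into left=[], right=[]
Reconstructed level-order: [24, 4, 25, 10, 16]


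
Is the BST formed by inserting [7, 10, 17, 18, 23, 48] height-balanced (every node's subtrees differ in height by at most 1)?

Tree (level-order array): [7, None, 10, None, 17, None, 18, None, 23, None, 48]
Definition: a tree is height-balanced if, at every node, |h(left) - h(right)| <= 1 (empty subtree has height -1).
Bottom-up per-node check:
  node 48: h_left=-1, h_right=-1, diff=0 [OK], height=0
  node 23: h_left=-1, h_right=0, diff=1 [OK], height=1
  node 18: h_left=-1, h_right=1, diff=2 [FAIL (|-1-1|=2 > 1)], height=2
  node 17: h_left=-1, h_right=2, diff=3 [FAIL (|-1-2|=3 > 1)], height=3
  node 10: h_left=-1, h_right=3, diff=4 [FAIL (|-1-3|=4 > 1)], height=4
  node 7: h_left=-1, h_right=4, diff=5 [FAIL (|-1-4|=5 > 1)], height=5
Node 18 violates the condition: |-1 - 1| = 2 > 1.
Result: Not balanced


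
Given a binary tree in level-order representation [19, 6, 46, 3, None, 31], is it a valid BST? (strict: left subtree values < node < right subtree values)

Level-order array: [19, 6, 46, 3, None, 31]
Validate using subtree bounds (lo, hi): at each node, require lo < value < hi,
then recurse left with hi=value and right with lo=value.
Preorder trace (stopping at first violation):
  at node 19 with bounds (-inf, +inf): OK
  at node 6 with bounds (-inf, 19): OK
  at node 3 with bounds (-inf, 6): OK
  at node 46 with bounds (19, +inf): OK
  at node 31 with bounds (19, 46): OK
No violation found at any node.
Result: Valid BST


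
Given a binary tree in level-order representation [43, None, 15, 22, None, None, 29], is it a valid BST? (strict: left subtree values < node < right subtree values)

Level-order array: [43, None, 15, 22, None, None, 29]
Validate using subtree bounds (lo, hi): at each node, require lo < value < hi,
then recurse left with hi=value and right with lo=value.
Preorder trace (stopping at first violation):
  at node 43 with bounds (-inf, +inf): OK
  at node 15 with bounds (43, +inf): VIOLATION
Node 15 violates its bound: not (43 < 15 < +inf).
Result: Not a valid BST


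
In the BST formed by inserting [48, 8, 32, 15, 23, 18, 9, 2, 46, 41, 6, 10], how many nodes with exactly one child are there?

Tree built from: [48, 8, 32, 15, 23, 18, 9, 2, 46, 41, 6, 10]
Tree (level-order array): [48, 8, None, 2, 32, None, 6, 15, 46, None, None, 9, 23, 41, None, None, 10, 18]
Rule: These are nodes with exactly 1 non-null child.
Per-node child counts:
  node 48: 1 child(ren)
  node 8: 2 child(ren)
  node 2: 1 child(ren)
  node 6: 0 child(ren)
  node 32: 2 child(ren)
  node 15: 2 child(ren)
  node 9: 1 child(ren)
  node 10: 0 child(ren)
  node 23: 1 child(ren)
  node 18: 0 child(ren)
  node 46: 1 child(ren)
  node 41: 0 child(ren)
Matching nodes: [48, 2, 9, 23, 46]
Count of nodes with exactly one child: 5


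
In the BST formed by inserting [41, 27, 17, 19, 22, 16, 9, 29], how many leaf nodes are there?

Tree built from: [41, 27, 17, 19, 22, 16, 9, 29]
Tree (level-order array): [41, 27, None, 17, 29, 16, 19, None, None, 9, None, None, 22]
Rule: A leaf has 0 children.
Per-node child counts:
  node 41: 1 child(ren)
  node 27: 2 child(ren)
  node 17: 2 child(ren)
  node 16: 1 child(ren)
  node 9: 0 child(ren)
  node 19: 1 child(ren)
  node 22: 0 child(ren)
  node 29: 0 child(ren)
Matching nodes: [9, 22, 29]
Count of leaf nodes: 3


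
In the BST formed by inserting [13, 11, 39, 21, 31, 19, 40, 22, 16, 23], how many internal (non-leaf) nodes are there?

Tree built from: [13, 11, 39, 21, 31, 19, 40, 22, 16, 23]
Tree (level-order array): [13, 11, 39, None, None, 21, 40, 19, 31, None, None, 16, None, 22, None, None, None, None, 23]
Rule: An internal node has at least one child.
Per-node child counts:
  node 13: 2 child(ren)
  node 11: 0 child(ren)
  node 39: 2 child(ren)
  node 21: 2 child(ren)
  node 19: 1 child(ren)
  node 16: 0 child(ren)
  node 31: 1 child(ren)
  node 22: 1 child(ren)
  node 23: 0 child(ren)
  node 40: 0 child(ren)
Matching nodes: [13, 39, 21, 19, 31, 22]
Count of internal (non-leaf) nodes: 6


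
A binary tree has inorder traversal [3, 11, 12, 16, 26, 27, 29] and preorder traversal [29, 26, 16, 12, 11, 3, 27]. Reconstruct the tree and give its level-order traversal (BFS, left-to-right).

Inorder:  [3, 11, 12, 16, 26, 27, 29]
Preorder: [29, 26, 16, 12, 11, 3, 27]
Algorithm: preorder visits root first, so consume preorder in order;
for each root, split the current inorder slice at that value into
left-subtree inorder and right-subtree inorder, then recurse.
Recursive splits:
  root=29; inorder splits into left=[3, 11, 12, 16, 26, 27], right=[]
  root=26; inorder splits into left=[3, 11, 12, 16], right=[27]
  root=16; inorder splits into left=[3, 11, 12], right=[]
  root=12; inorder splits into left=[3, 11], right=[]
  root=11; inorder splits into left=[3], right=[]
  root=3; inorder splits into left=[], right=[]
  root=27; inorder splits into left=[], right=[]
Reconstructed level-order: [29, 26, 16, 27, 12, 11, 3]


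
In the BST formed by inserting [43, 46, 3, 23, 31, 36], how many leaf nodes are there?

Tree built from: [43, 46, 3, 23, 31, 36]
Tree (level-order array): [43, 3, 46, None, 23, None, None, None, 31, None, 36]
Rule: A leaf has 0 children.
Per-node child counts:
  node 43: 2 child(ren)
  node 3: 1 child(ren)
  node 23: 1 child(ren)
  node 31: 1 child(ren)
  node 36: 0 child(ren)
  node 46: 0 child(ren)
Matching nodes: [36, 46]
Count of leaf nodes: 2


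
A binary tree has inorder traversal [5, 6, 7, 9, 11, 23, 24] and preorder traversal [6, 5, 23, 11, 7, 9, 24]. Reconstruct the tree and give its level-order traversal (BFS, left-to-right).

Inorder:  [5, 6, 7, 9, 11, 23, 24]
Preorder: [6, 5, 23, 11, 7, 9, 24]
Algorithm: preorder visits root first, so consume preorder in order;
for each root, split the current inorder slice at that value into
left-subtree inorder and right-subtree inorder, then recurse.
Recursive splits:
  root=6; inorder splits into left=[5], right=[7, 9, 11, 23, 24]
  root=5; inorder splits into left=[], right=[]
  root=23; inorder splits into left=[7, 9, 11], right=[24]
  root=11; inorder splits into left=[7, 9], right=[]
  root=7; inorder splits into left=[], right=[9]
  root=9; inorder splits into left=[], right=[]
  root=24; inorder splits into left=[], right=[]
Reconstructed level-order: [6, 5, 23, 11, 24, 7, 9]


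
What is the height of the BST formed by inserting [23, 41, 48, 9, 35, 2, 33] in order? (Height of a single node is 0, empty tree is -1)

Insertion order: [23, 41, 48, 9, 35, 2, 33]
Tree (level-order array): [23, 9, 41, 2, None, 35, 48, None, None, 33]
Compute height bottom-up (empty subtree = -1):
  height(2) = 1 + max(-1, -1) = 0
  height(9) = 1 + max(0, -1) = 1
  height(33) = 1 + max(-1, -1) = 0
  height(35) = 1 + max(0, -1) = 1
  height(48) = 1 + max(-1, -1) = 0
  height(41) = 1 + max(1, 0) = 2
  height(23) = 1 + max(1, 2) = 3
Height = 3
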